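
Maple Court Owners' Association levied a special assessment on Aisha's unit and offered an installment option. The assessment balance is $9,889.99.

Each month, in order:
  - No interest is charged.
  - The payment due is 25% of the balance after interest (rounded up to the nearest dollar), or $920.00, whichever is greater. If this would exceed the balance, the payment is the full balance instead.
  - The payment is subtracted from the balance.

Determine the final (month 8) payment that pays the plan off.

$367.99

Month 1: $9,889.99 − $2,473.00 → $7,416.99
Month 2: $7,416.99 − $1,855.00 → $5,561.99
Month 3: $5,561.99 − $1,391.00 → $4,170.99
Month 4: $4,170.99 − $1,043.00 → $3,127.99
Month 5: $3,127.99 − $920.00 → $2,207.99
Month 6: $2,207.99 − $920.00 → $1,287.99
Month 7: $1,287.99 − $920.00 → $367.99
Month 8: $367.99 − $367.99 → $0.00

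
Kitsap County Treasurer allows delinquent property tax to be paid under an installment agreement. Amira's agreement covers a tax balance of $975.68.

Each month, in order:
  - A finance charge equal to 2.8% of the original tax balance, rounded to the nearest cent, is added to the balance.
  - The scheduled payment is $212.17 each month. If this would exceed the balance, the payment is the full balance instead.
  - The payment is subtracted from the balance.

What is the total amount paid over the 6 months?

$1,139.60

# | Opening | Interest | Payment | End bal
1 | $975.68 | $27.32 | $212.17 | $790.83
2 | $790.83 | $27.32 | $212.17 | $605.98
3 | $605.98 | $27.32 | $212.17 | $421.13
4 | $421.13 | $27.32 | $212.17 | $236.28
5 | $236.28 | $27.32 | $212.17 | $51.43
6 | $51.43 | $27.32 | $78.75 | $0.00
Total paid: $1,139.60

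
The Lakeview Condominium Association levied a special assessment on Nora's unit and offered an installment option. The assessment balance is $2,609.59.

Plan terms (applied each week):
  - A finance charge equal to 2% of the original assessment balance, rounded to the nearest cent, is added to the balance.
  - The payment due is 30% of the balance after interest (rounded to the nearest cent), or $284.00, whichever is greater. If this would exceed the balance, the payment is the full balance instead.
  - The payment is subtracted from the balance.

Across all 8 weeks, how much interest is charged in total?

Week 1: opening $2,609.59; interest $52.19 → $2,661.78; payment $798.53; balance $1,863.25
Week 2: opening $1,863.25; interest $52.19 → $1,915.44; payment $574.63; balance $1,340.81
Week 3: opening $1,340.81; interest $52.19 → $1,393.00; payment $417.90; balance $975.10
Week 4: opening $975.10; interest $52.19 → $1,027.29; payment $308.19; balance $719.10
Week 5: opening $719.10; interest $52.19 → $771.29; payment $284.00; balance $487.29
Week 6: opening $487.29; interest $52.19 → $539.48; payment $284.00; balance $255.48
Week 7: opening $255.48; interest $52.19 → $307.67; payment $284.00; balance $23.67
Week 8: opening $23.67; interest $52.19 → $75.86; payment $75.86; balance $0.00
Total interest: $52.19 + $52.19 + $52.19 + $52.19 + $52.19 + $52.19 + $52.19 + $52.19 = $417.52

$417.52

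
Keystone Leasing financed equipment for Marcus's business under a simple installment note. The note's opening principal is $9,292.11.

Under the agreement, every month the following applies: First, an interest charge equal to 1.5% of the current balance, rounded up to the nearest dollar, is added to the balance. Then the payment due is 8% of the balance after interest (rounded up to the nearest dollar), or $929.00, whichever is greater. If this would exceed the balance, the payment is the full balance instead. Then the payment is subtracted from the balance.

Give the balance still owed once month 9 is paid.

$1,748.11

# | Opening | Interest | Payment | End bal
1 | $9,292.11 | $140.00 | $929.00 | $8,503.11
2 | $8,503.11 | $128.00 | $929.00 | $7,702.11
3 | $7,702.11 | $116.00 | $929.00 | $6,889.11
4 | $6,889.11 | $104.00 | $929.00 | $6,064.11
5 | $6,064.11 | $91.00 | $929.00 | $5,226.11
6 | $5,226.11 | $79.00 | $929.00 | $4,376.11
7 | $4,376.11 | $66.00 | $929.00 | $3,513.11
8 | $3,513.11 | $53.00 | $929.00 | $2,637.11
9 | $2,637.11 | $40.00 | $929.00 | $1,748.11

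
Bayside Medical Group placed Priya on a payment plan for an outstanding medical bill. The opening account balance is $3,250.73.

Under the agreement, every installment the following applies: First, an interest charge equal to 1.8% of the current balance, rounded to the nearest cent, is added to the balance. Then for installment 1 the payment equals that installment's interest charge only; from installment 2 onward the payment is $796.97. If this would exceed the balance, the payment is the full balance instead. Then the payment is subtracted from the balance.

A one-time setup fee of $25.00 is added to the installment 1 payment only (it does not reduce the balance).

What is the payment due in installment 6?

Installment 1: $3,250.73 +$58.51 interest = $3,309.24; pay $58.51 (+ $25.00 fee) → $3,250.73
Installment 2: $3,250.73 +$58.51 interest = $3,309.24; pay $796.97 → $2,512.27
Installment 3: $2,512.27 +$45.22 interest = $2,557.49; pay $796.97 → $1,760.52
Installment 4: $1,760.52 +$31.69 interest = $1,792.21; pay $796.97 → $995.24
Installment 5: $995.24 +$17.91 interest = $1,013.15; pay $796.97 → $216.18
Installment 6: $216.18 +$3.89 interest = $220.07; pay $220.07 → $0.00

$220.07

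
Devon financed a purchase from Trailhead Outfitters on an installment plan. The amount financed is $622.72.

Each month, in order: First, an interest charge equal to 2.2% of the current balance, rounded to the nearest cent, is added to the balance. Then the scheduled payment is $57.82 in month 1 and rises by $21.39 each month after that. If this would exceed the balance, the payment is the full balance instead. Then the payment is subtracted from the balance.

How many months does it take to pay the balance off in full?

Month 1: opening $622.72; interest $13.70 → $636.42; payment $57.82; balance $578.60
Month 2: opening $578.60; interest $12.73 → $591.33; payment $79.21; balance $512.12
Month 3: opening $512.12; interest $11.27 → $523.39; payment $100.60; balance $422.79
Month 4: opening $422.79; interest $9.30 → $432.09; payment $121.99; balance $310.10
Month 5: opening $310.10; interest $6.82 → $316.92; payment $143.38; balance $173.54
Month 6: opening $173.54; interest $3.82 → $177.36; payment $164.77; balance $12.59
Month 7: opening $12.59; interest $0.28 → $12.87; payment $12.87; balance $0.00
Balance reaches $0.00 in month 7.

7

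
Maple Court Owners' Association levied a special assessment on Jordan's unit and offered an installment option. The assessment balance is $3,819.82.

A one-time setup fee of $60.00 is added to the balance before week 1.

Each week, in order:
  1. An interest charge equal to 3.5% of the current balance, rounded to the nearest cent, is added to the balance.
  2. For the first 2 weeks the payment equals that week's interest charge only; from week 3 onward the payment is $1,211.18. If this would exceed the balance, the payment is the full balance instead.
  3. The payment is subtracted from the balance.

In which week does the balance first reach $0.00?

Week 1: opening $3,879.82; interest $135.79 → $4,015.61; payment $135.79; balance $3,879.82
Week 2: opening $3,879.82; interest $135.79 → $4,015.61; payment $135.79; balance $3,879.82
Week 3: opening $3,879.82; interest $135.79 → $4,015.61; payment $1,211.18; balance $2,804.43
Week 4: opening $2,804.43; interest $98.16 → $2,902.59; payment $1,211.18; balance $1,691.41
Week 5: opening $1,691.41; interest $59.20 → $1,750.61; payment $1,211.18; balance $539.43
Week 6: opening $539.43; interest $18.88 → $558.31; payment $558.31; balance $0.00
Balance reaches $0.00 in week 6.

6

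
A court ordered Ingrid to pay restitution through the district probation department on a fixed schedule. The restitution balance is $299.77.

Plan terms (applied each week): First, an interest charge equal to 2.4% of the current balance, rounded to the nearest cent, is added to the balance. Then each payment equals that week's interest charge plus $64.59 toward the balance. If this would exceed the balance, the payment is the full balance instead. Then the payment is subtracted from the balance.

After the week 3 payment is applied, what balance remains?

$106.00

Week 1: opening $299.77; interest $7.19 → $306.96; payment $71.78; balance $235.18
Week 2: opening $235.18; interest $5.64 → $240.82; payment $70.23; balance $170.59
Week 3: opening $170.59; interest $4.09 → $174.68; payment $68.68; balance $106.00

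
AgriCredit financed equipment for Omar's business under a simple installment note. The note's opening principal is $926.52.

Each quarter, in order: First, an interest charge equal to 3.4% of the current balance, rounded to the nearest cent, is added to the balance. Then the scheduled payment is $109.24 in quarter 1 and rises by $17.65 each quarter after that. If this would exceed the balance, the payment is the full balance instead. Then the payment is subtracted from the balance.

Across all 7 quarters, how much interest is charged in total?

Quarter 1: opening $926.52; interest $31.50 → $958.02; payment $109.24; balance $848.78
Quarter 2: opening $848.78; interest $28.86 → $877.64; payment $126.89; balance $750.75
Quarter 3: opening $750.75; interest $25.53 → $776.28; payment $144.54; balance $631.74
Quarter 4: opening $631.74; interest $21.48 → $653.22; payment $162.19; balance $491.03
Quarter 5: opening $491.03; interest $16.70 → $507.73; payment $179.84; balance $327.89
Quarter 6: opening $327.89; interest $11.15 → $339.04; payment $197.49; balance $141.55
Quarter 7: opening $141.55; interest $4.81 → $146.36; payment $146.36; balance $0.00
Total interest: $31.50 + $28.86 + $25.53 + $21.48 + $16.70 + $11.15 + $4.81 = $140.03

$140.03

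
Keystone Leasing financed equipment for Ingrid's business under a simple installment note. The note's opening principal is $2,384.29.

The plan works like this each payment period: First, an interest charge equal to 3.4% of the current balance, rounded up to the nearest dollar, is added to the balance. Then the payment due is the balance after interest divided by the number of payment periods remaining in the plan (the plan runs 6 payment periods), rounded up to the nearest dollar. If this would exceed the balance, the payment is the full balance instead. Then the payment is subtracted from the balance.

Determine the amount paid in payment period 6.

Payment period 1: opening $2,384.29; interest $82.00 → $2,466.29; payment $412.00; balance $2,054.29
Payment period 2: opening $2,054.29; interest $70.00 → $2,124.29; payment $425.00; balance $1,699.29
Payment period 3: opening $1,699.29; interest $58.00 → $1,757.29; payment $440.00; balance $1,317.29
Payment period 4: opening $1,317.29; interest $45.00 → $1,362.29; payment $455.00; balance $907.29
Payment period 5: opening $907.29; interest $31.00 → $938.29; payment $470.00; balance $468.29
Payment period 6: opening $468.29; interest $16.00 → $484.29; payment $484.29; balance $0.00

$484.29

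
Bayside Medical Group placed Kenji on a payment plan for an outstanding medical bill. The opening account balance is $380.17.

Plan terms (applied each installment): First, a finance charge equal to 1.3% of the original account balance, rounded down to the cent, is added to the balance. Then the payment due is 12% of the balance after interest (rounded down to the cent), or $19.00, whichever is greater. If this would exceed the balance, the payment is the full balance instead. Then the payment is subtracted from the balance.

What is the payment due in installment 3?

$36.90

Installment 1: $380.17 +$4.94 interest = $385.11; pay $46.21 → $338.90
Installment 2: $338.90 +$4.94 interest = $343.84; pay $41.26 → $302.58
Installment 3: $302.58 +$4.94 interest = $307.52; pay $36.90 → $270.62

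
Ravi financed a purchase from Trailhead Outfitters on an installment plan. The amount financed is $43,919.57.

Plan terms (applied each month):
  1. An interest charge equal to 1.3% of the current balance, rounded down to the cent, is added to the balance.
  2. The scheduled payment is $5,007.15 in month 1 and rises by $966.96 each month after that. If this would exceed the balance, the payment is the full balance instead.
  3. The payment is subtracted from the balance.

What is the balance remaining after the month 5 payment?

Month 1: $43,919.57 +$570.95 interest = $44,490.52; pay $5,007.15 → $39,483.37
Month 2: $39,483.37 +$513.28 interest = $39,996.65; pay $5,974.11 → $34,022.54
Month 3: $34,022.54 +$442.29 interest = $34,464.83; pay $6,941.07 → $27,523.76
Month 4: $27,523.76 +$357.80 interest = $27,881.56; pay $7,908.03 → $19,973.53
Month 5: $19,973.53 +$259.65 interest = $20,233.18; pay $8,874.99 → $11,358.19

$11,358.19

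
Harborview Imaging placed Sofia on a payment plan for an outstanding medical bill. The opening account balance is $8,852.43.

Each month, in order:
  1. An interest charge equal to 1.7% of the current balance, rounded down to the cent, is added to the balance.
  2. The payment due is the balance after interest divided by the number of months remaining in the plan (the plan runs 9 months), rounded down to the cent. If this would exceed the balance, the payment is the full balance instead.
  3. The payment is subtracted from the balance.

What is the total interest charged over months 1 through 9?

Month 1: opening $8,852.43; interest $150.49 → $9,002.92; payment $1,000.32; balance $8,002.60
Month 2: opening $8,002.60; interest $136.04 → $8,138.64; payment $1,017.33; balance $7,121.31
Month 3: opening $7,121.31; interest $121.06 → $7,242.37; payment $1,034.62; balance $6,207.75
Month 4: opening $6,207.75; interest $105.53 → $6,313.28; payment $1,052.21; balance $5,261.07
Month 5: opening $5,261.07; interest $89.43 → $5,350.50; payment $1,070.10; balance $4,280.40
Month 6: opening $4,280.40; interest $72.76 → $4,353.16; payment $1,088.29; balance $3,264.87
Month 7: opening $3,264.87; interest $55.50 → $3,320.37; payment $1,106.79; balance $2,213.58
Month 8: opening $2,213.58; interest $37.63 → $2,251.21; payment $1,125.60; balance $1,125.61
Month 9: opening $1,125.61; interest $19.13 → $1,144.74; payment $1,144.74; balance $0.00
Total interest: $150.49 + $136.04 + $121.06 + $105.53 + $89.43 + $72.76 + $55.50 + $37.63 + $19.13 = $787.57

$787.57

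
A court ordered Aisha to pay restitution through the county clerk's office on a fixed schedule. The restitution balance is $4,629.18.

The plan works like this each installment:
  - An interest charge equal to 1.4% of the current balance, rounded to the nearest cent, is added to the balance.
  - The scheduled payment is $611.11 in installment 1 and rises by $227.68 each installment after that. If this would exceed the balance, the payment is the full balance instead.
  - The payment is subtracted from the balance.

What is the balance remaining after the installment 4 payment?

$1,018.78

# | Opening | Interest | Payment | End bal
1 | $4,629.18 | $64.81 | $611.11 | $4,082.88
2 | $4,082.88 | $57.16 | $838.79 | $3,301.25
3 | $3,301.25 | $46.22 | $1,066.47 | $2,281.00
4 | $2,281.00 | $31.93 | $1,294.15 | $1,018.78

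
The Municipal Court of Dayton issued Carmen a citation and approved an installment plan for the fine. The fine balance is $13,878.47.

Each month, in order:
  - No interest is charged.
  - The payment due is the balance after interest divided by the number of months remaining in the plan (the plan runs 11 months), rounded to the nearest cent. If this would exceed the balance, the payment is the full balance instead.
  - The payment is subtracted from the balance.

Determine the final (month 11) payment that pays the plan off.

Month 1: $13,878.47 − $1,261.68 → $12,616.79
Month 2: $12,616.79 − $1,261.68 → $11,355.11
Month 3: $11,355.11 − $1,261.68 → $10,093.43
Month 4: $10,093.43 − $1,261.68 → $8,831.75
Month 5: $8,831.75 − $1,261.68 → $7,570.07
Month 6: $7,570.07 − $1,261.68 → $6,308.39
Month 7: $6,308.39 − $1,261.68 → $5,046.71
Month 8: $5,046.71 − $1,261.68 → $3,785.03
Month 9: $3,785.03 − $1,261.68 → $2,523.35
Month 10: $2,523.35 − $1,261.68 → $1,261.67
Month 11: $1,261.67 − $1,261.67 → $0.00

$1,261.67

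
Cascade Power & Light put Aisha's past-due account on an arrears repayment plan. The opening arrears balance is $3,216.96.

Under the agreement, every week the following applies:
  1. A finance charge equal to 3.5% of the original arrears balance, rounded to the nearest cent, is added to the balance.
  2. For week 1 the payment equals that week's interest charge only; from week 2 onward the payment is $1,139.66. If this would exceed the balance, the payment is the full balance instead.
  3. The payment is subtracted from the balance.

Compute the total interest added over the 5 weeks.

$562.95

Week 1: $3,216.96 +$112.59 interest = $3,329.55; pay $112.59 → $3,216.96
Week 2: $3,216.96 +$112.59 interest = $3,329.55; pay $1,139.66 → $2,189.89
Week 3: $2,189.89 +$112.59 interest = $2,302.48; pay $1,139.66 → $1,162.82
Week 4: $1,162.82 +$112.59 interest = $1,275.41; pay $1,139.66 → $135.75
Week 5: $135.75 +$112.59 interest = $248.34; pay $248.34 → $0.00
Total interest: $112.59 + $112.59 + $112.59 + $112.59 + $112.59 = $562.95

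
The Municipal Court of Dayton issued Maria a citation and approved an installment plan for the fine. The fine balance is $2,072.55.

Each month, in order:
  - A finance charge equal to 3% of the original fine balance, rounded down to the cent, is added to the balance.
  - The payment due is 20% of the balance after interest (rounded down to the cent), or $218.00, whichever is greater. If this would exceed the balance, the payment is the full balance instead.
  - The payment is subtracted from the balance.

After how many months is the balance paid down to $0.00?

Month 1: $2,072.55 +$62.17 interest = $2,134.72; pay $426.94 → $1,707.78
Month 2: $1,707.78 +$62.17 interest = $1,769.95; pay $353.99 → $1,415.96
Month 3: $1,415.96 +$62.17 interest = $1,478.13; pay $295.62 → $1,182.51
Month 4: $1,182.51 +$62.17 interest = $1,244.68; pay $248.93 → $995.75
Month 5: $995.75 +$62.17 interest = $1,057.92; pay $218.00 → $839.92
Month 6: $839.92 +$62.17 interest = $902.09; pay $218.00 → $684.09
Month 7: $684.09 +$62.17 interest = $746.26; pay $218.00 → $528.26
Month 8: $528.26 +$62.17 interest = $590.43; pay $218.00 → $372.43
Month 9: $372.43 +$62.17 interest = $434.60; pay $218.00 → $216.60
Month 10: $216.60 +$62.17 interest = $278.77; pay $218.00 → $60.77
Month 11: $60.77 +$62.17 interest = $122.94; pay $122.94 → $0.00
Balance reaches $0.00 in month 11.

11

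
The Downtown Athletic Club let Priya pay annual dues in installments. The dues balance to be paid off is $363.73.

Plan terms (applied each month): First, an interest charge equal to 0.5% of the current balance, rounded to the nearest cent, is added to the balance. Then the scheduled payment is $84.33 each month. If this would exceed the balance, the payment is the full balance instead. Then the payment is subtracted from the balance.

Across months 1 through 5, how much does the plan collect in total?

$368.68

Month 1: $363.73 +$1.82 interest = $365.55; pay $84.33 → $281.22
Month 2: $281.22 +$1.41 interest = $282.63; pay $84.33 → $198.30
Month 3: $198.30 +$0.99 interest = $199.29; pay $84.33 → $114.96
Month 4: $114.96 +$0.57 interest = $115.53; pay $84.33 → $31.20
Month 5: $31.20 +$0.16 interest = $31.36; pay $31.36 → $0.00
Total paid: $368.68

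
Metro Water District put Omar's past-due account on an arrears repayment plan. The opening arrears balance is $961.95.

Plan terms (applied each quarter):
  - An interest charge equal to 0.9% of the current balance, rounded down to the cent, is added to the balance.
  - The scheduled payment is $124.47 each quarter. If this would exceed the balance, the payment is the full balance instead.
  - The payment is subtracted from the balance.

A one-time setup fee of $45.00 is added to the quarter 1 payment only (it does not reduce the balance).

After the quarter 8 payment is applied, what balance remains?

# | Opening | Interest | Payment | Fee | End bal
1 | $961.95 | $8.65 | $124.47 | $45.00 | $846.13
2 | $846.13 | $7.61 | $124.47 | — | $729.27
3 | $729.27 | $6.56 | $124.47 | — | $611.36
4 | $611.36 | $5.50 | $124.47 | — | $492.39
5 | $492.39 | $4.43 | $124.47 | — | $372.35
6 | $372.35 | $3.35 | $124.47 | — | $251.23
7 | $251.23 | $2.26 | $124.47 | — | $129.02
8 | $129.02 | $1.16 | $124.47 | — | $5.71

$5.71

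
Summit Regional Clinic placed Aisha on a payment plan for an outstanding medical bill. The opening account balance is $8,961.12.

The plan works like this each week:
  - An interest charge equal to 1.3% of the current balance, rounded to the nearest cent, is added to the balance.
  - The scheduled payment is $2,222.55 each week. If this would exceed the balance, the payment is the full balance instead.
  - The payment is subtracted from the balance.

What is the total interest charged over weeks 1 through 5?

$305.11

Week 1: opening $8,961.12; interest $116.49 → $9,077.61; payment $2,222.55; balance $6,855.06
Week 2: opening $6,855.06; interest $89.12 → $6,944.18; payment $2,222.55; balance $4,721.63
Week 3: opening $4,721.63; interest $61.38 → $4,783.01; payment $2,222.55; balance $2,560.46
Week 4: opening $2,560.46; interest $33.29 → $2,593.75; payment $2,222.55; balance $371.20
Week 5: opening $371.20; interest $4.83 → $376.03; payment $376.03; balance $0.00
Total interest: $116.49 + $89.12 + $61.38 + $33.29 + $4.83 = $305.11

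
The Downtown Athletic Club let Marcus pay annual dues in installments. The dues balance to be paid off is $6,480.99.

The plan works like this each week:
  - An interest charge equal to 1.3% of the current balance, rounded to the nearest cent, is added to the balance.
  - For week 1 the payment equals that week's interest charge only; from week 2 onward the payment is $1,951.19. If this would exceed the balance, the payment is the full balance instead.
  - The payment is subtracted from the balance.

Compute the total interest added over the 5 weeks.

$274.37

# | Opening | Interest | Payment | End bal
1 | $6,480.99 | $84.25 | $84.25 | $6,480.99
2 | $6,480.99 | $84.25 | $1,951.19 | $4,614.05
3 | $4,614.05 | $59.98 | $1,951.19 | $2,722.84
4 | $2,722.84 | $35.40 | $1,951.19 | $807.05
5 | $807.05 | $10.49 | $817.54 | $0.00
Total interest: $84.25 + $84.25 + $59.98 + $35.40 + $10.49 = $274.37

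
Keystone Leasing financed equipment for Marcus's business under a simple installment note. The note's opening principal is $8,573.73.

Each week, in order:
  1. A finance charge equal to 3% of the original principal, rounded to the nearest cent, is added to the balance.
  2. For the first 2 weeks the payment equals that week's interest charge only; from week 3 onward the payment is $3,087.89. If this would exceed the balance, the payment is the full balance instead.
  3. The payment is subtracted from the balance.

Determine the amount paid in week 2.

$257.21

# | Opening | Interest | Payment | End bal
1 | $8,573.73 | $257.21 | $257.21 | $8,573.73
2 | $8,573.73 | $257.21 | $257.21 | $8,573.73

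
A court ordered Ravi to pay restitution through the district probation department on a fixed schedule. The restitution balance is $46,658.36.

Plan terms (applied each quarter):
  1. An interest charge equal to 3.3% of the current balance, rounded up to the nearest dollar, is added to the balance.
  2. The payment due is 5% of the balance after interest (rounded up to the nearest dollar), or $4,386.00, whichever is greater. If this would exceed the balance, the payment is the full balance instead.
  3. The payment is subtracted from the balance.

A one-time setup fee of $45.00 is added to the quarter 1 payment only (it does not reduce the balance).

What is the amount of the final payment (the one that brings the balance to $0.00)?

$1,419.36

Quarter 1: $46,658.36 +$1,540.00 interest = $48,198.36; pay $4,386.00 (+ $45.00 fee) → $43,812.36
Quarter 2: $43,812.36 +$1,446.00 interest = $45,258.36; pay $4,386.00 → $40,872.36
Quarter 3: $40,872.36 +$1,349.00 interest = $42,221.36; pay $4,386.00 → $37,835.36
Quarter 4: $37,835.36 +$1,249.00 interest = $39,084.36; pay $4,386.00 → $34,698.36
Quarter 5: $34,698.36 +$1,146.00 interest = $35,844.36; pay $4,386.00 → $31,458.36
Quarter 6: $31,458.36 +$1,039.00 interest = $32,497.36; pay $4,386.00 → $28,111.36
Quarter 7: $28,111.36 +$928.00 interest = $29,039.36; pay $4,386.00 → $24,653.36
Quarter 8: $24,653.36 +$814.00 interest = $25,467.36; pay $4,386.00 → $21,081.36
Quarter 9: $21,081.36 +$696.00 interest = $21,777.36; pay $4,386.00 → $17,391.36
Quarter 10: $17,391.36 +$574.00 interest = $17,965.36; pay $4,386.00 → $13,579.36
Quarter 11: $13,579.36 +$449.00 interest = $14,028.36; pay $4,386.00 → $9,642.36
Quarter 12: $9,642.36 +$319.00 interest = $9,961.36; pay $4,386.00 → $5,575.36
Quarter 13: $5,575.36 +$184.00 interest = $5,759.36; pay $4,386.00 → $1,373.36
Quarter 14: $1,373.36 +$46.00 interest = $1,419.36; pay $1,419.36 → $0.00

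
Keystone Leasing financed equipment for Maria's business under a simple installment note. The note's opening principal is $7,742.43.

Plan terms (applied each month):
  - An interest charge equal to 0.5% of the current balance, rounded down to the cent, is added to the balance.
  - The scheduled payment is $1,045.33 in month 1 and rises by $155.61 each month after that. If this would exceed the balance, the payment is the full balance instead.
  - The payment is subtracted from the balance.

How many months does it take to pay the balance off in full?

6

Month 1: opening $7,742.43; interest $38.71 → $7,781.14; payment $1,045.33; balance $6,735.81
Month 2: opening $6,735.81; interest $33.67 → $6,769.48; payment $1,200.94; balance $5,568.54
Month 3: opening $5,568.54; interest $27.84 → $5,596.38; payment $1,356.55; balance $4,239.83
Month 4: opening $4,239.83; interest $21.19 → $4,261.02; payment $1,512.16; balance $2,748.86
Month 5: opening $2,748.86; interest $13.74 → $2,762.60; payment $1,667.77; balance $1,094.83
Month 6: opening $1,094.83; interest $5.47 → $1,100.30; payment $1,100.30; balance $0.00
Balance reaches $0.00 in month 6.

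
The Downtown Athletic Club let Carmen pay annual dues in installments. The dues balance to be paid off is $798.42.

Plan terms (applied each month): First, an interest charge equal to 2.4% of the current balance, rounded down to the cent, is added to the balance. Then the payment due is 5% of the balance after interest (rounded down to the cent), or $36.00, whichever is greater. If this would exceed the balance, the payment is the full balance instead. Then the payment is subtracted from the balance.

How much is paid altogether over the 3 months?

$119.31

Month 1: $798.42 +$19.16 interest = $817.58; pay $40.87 → $776.71
Month 2: $776.71 +$18.64 interest = $795.35; pay $39.76 → $755.59
Month 3: $755.59 +$18.13 interest = $773.72; pay $38.68 → $735.04
Total paid: $119.31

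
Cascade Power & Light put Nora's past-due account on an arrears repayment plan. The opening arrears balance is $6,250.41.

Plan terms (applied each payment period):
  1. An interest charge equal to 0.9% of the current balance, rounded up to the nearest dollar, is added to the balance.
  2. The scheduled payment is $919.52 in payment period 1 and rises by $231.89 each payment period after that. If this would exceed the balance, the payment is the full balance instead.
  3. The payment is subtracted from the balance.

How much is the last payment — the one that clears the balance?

Payment period 1: opening $6,250.41; interest $57.00 → $6,307.41; payment $919.52; balance $5,387.89
Payment period 2: opening $5,387.89; interest $49.00 → $5,436.89; payment $1,151.41; balance $4,285.48
Payment period 3: opening $4,285.48; interest $39.00 → $4,324.48; payment $1,383.30; balance $2,941.18
Payment period 4: opening $2,941.18; interest $27.00 → $2,968.18; payment $1,615.19; balance $1,352.99
Payment period 5: opening $1,352.99; interest $13.00 → $1,365.99; payment $1,365.99; balance $0.00

$1,365.99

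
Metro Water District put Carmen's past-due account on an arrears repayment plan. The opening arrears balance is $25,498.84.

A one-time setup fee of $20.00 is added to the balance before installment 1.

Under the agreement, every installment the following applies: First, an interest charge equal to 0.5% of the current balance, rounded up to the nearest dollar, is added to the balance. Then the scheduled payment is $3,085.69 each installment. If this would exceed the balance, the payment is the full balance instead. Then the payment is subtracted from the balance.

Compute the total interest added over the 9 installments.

$613.00

# | Opening | Interest | Payment | End bal
1 | $25,518.84 | $128.00 | $3,085.69 | $22,561.15
2 | $22,561.15 | $113.00 | $3,085.69 | $19,588.46
3 | $19,588.46 | $98.00 | $3,085.69 | $16,600.77
4 | $16,600.77 | $84.00 | $3,085.69 | $13,599.08
5 | $13,599.08 | $68.00 | $3,085.69 | $10,581.39
6 | $10,581.39 | $53.00 | $3,085.69 | $7,548.70
7 | $7,548.70 | $38.00 | $3,085.69 | $4,501.01
8 | $4,501.01 | $23.00 | $3,085.69 | $1,438.32
9 | $1,438.32 | $8.00 | $1,446.32 | $0.00
Total interest: $128.00 + $113.00 + $98.00 + $84.00 + $68.00 + $53.00 + $38.00 + $23.00 + $8.00 = $613.00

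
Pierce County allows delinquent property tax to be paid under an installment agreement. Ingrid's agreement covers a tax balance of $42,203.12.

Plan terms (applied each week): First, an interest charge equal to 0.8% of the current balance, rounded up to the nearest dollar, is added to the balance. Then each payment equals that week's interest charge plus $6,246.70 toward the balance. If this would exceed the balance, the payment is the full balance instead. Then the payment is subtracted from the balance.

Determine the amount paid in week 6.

# | Opening | Interest | Payment | End bal
1 | $42,203.12 | $338.00 | $6,584.70 | $35,956.42
2 | $35,956.42 | $288.00 | $6,534.70 | $29,709.72
3 | $29,709.72 | $238.00 | $6,484.70 | $23,463.02
4 | $23,463.02 | $188.00 | $6,434.70 | $17,216.32
5 | $17,216.32 | $138.00 | $6,384.70 | $10,969.62
6 | $10,969.62 | $88.00 | $6,334.70 | $4,722.92

$6,334.70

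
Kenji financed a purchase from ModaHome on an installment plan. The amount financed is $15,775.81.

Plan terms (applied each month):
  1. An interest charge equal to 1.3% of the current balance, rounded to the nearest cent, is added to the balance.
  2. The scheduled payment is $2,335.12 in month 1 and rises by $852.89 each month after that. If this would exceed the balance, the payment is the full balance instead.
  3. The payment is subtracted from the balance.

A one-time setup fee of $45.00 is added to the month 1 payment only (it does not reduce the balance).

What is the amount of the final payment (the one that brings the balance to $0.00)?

Month 1: opening $15,775.81; interest $205.09 → $15,980.90; payment $2,335.12 (+ $45.00 fee); balance $13,645.78
Month 2: opening $13,645.78; interest $177.40 → $13,823.18; payment $3,188.01; balance $10,635.17
Month 3: opening $10,635.17; interest $138.26 → $10,773.43; payment $4,040.90; balance $6,732.53
Month 4: opening $6,732.53; interest $87.52 → $6,820.05; payment $4,893.79; balance $1,926.26
Month 5: opening $1,926.26; interest $25.04 → $1,951.30; payment $1,951.30; balance $0.00

$1,951.30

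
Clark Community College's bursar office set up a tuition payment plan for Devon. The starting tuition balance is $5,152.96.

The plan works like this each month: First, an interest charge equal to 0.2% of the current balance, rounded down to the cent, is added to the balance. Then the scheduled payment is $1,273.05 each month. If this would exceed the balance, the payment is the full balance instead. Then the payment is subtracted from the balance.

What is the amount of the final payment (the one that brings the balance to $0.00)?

# | Opening | Interest | Payment | End bal
1 | $5,152.96 | $10.30 | $1,273.05 | $3,890.21
2 | $3,890.21 | $7.78 | $1,273.05 | $2,624.94
3 | $2,624.94 | $5.24 | $1,273.05 | $1,357.13
4 | $1,357.13 | $2.71 | $1,273.05 | $86.79
5 | $86.79 | $0.17 | $86.96 | $0.00

$86.96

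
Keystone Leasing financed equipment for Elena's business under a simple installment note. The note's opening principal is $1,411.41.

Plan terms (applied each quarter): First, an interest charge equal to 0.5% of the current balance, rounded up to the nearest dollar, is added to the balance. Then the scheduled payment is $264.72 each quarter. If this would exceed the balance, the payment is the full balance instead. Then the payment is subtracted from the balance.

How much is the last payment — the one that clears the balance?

$113.81

Quarter 1: opening $1,411.41; interest $8.00 → $1,419.41; payment $264.72; balance $1,154.69
Quarter 2: opening $1,154.69; interest $6.00 → $1,160.69; payment $264.72; balance $895.97
Quarter 3: opening $895.97; interest $5.00 → $900.97; payment $264.72; balance $636.25
Quarter 4: opening $636.25; interest $4.00 → $640.25; payment $264.72; balance $375.53
Quarter 5: opening $375.53; interest $2.00 → $377.53; payment $264.72; balance $112.81
Quarter 6: opening $112.81; interest $1.00 → $113.81; payment $113.81; balance $0.00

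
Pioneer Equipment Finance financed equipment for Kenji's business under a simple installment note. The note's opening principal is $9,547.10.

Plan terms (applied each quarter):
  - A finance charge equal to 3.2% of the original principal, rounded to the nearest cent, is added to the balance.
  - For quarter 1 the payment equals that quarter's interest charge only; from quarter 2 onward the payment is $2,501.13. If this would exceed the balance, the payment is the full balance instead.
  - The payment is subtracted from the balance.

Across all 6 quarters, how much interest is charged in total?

$1,833.06

# | Opening | Interest | Payment | End bal
1 | $9,547.10 | $305.51 | $305.51 | $9,547.10
2 | $9,547.10 | $305.51 | $2,501.13 | $7,351.48
3 | $7,351.48 | $305.51 | $2,501.13 | $5,155.86
4 | $5,155.86 | $305.51 | $2,501.13 | $2,960.24
5 | $2,960.24 | $305.51 | $2,501.13 | $764.62
6 | $764.62 | $305.51 | $1,070.13 | $0.00
Total interest: $305.51 + $305.51 + $305.51 + $305.51 + $305.51 + $305.51 = $1,833.06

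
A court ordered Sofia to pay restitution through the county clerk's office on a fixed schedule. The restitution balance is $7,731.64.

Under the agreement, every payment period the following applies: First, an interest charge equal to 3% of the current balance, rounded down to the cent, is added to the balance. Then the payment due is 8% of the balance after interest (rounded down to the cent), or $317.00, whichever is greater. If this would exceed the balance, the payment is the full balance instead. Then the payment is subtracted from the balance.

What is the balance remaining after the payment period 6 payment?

$5,597.86

Payment period 1: opening $7,731.64; interest $231.94 → $7,963.58; payment $637.08; balance $7,326.50
Payment period 2: opening $7,326.50; interest $219.79 → $7,546.29; payment $603.70; balance $6,942.59
Payment period 3: opening $6,942.59; interest $208.27 → $7,150.86; payment $572.06; balance $6,578.80
Payment period 4: opening $6,578.80; interest $197.36 → $6,776.16; payment $542.09; balance $6,234.07
Payment period 5: opening $6,234.07; interest $187.02 → $6,421.09; payment $513.68; balance $5,907.41
Payment period 6: opening $5,907.41; interest $177.22 → $6,084.63; payment $486.77; balance $5,597.86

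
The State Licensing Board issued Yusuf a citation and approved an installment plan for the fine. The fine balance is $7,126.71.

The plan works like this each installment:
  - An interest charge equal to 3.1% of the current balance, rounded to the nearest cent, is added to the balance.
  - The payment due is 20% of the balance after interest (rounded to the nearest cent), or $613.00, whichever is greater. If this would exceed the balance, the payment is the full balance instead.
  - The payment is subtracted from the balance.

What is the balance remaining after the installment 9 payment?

Installment 1: $7,126.71 +$220.93 interest = $7,347.64; pay $1,469.53 → $5,878.11
Installment 2: $5,878.11 +$182.22 interest = $6,060.33; pay $1,212.07 → $4,848.26
Installment 3: $4,848.26 +$150.30 interest = $4,998.56; pay $999.71 → $3,998.85
Installment 4: $3,998.85 +$123.96 interest = $4,122.81; pay $824.56 → $3,298.25
Installment 5: $3,298.25 +$102.25 interest = $3,400.50; pay $680.10 → $2,720.40
Installment 6: $2,720.40 +$84.33 interest = $2,804.73; pay $613.00 → $2,191.73
Installment 7: $2,191.73 +$67.94 interest = $2,259.67; pay $613.00 → $1,646.67
Installment 8: $1,646.67 +$51.05 interest = $1,697.72; pay $613.00 → $1,084.72
Installment 9: $1,084.72 +$33.63 interest = $1,118.35; pay $613.00 → $505.35

$505.35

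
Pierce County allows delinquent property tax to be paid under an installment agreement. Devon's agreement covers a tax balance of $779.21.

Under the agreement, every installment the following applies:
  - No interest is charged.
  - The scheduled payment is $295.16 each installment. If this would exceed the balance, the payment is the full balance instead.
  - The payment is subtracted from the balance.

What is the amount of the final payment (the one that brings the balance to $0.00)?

$188.89

Installment 1: $779.21 − $295.16 → $484.05
Installment 2: $484.05 − $295.16 → $188.89
Installment 3: $188.89 − $188.89 → $0.00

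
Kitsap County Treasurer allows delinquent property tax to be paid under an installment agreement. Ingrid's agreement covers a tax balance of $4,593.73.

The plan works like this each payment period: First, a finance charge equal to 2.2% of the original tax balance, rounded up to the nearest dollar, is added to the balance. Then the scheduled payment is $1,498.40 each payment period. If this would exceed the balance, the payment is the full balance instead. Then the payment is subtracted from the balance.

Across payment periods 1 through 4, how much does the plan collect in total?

$5,001.73

# | Opening | Interest | Payment | End bal
1 | $4,593.73 | $102.00 | $1,498.40 | $3,197.33
2 | $3,197.33 | $102.00 | $1,498.40 | $1,800.93
3 | $1,800.93 | $102.00 | $1,498.40 | $404.53
4 | $404.53 | $102.00 | $506.53 | $0.00
Total paid: $5,001.73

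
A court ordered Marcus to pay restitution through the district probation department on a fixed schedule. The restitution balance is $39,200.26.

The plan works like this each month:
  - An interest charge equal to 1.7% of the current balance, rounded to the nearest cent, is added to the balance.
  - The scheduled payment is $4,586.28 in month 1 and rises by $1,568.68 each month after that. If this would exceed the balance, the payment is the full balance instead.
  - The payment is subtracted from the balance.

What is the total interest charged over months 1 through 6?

Month 1: opening $39,200.26; interest $666.40 → $39,866.66; payment $4,586.28; balance $35,280.38
Month 2: opening $35,280.38; interest $599.77 → $35,880.15; payment $6,154.96; balance $29,725.19
Month 3: opening $29,725.19; interest $505.33 → $30,230.52; payment $7,723.64; balance $22,506.88
Month 4: opening $22,506.88; interest $382.62 → $22,889.50; payment $9,292.32; balance $13,597.18
Month 5: opening $13,597.18; interest $231.15 → $13,828.33; payment $10,861.00; balance $2,967.33
Month 6: opening $2,967.33; interest $50.44 → $3,017.77; payment $3,017.77; balance $0.00
Total interest: $666.40 + $599.77 + $505.33 + $382.62 + $231.15 + $50.44 = $2,435.71

$2,435.71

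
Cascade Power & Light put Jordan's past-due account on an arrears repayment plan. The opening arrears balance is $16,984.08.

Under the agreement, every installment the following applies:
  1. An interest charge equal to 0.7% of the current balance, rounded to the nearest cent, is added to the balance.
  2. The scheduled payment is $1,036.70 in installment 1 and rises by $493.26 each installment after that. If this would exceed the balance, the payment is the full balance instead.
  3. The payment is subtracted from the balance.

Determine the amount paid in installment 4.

$2,516.48

Installment 1: opening $16,984.08; interest $118.89 → $17,102.97; payment $1,036.70; balance $16,066.27
Installment 2: opening $16,066.27; interest $112.46 → $16,178.73; payment $1,529.96; balance $14,648.77
Installment 3: opening $14,648.77; interest $102.54 → $14,751.31; payment $2,023.22; balance $12,728.09
Installment 4: opening $12,728.09; interest $89.10 → $12,817.19; payment $2,516.48; balance $10,300.71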